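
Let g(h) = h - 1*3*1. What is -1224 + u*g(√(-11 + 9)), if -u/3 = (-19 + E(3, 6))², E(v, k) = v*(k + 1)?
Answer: -1188 - 12*I*√2 ≈ -1188.0 - 16.971*I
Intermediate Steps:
g(h) = -3 + h (g(h) = h - 3*1 = h - 3 = -3 + h)
E(v, k) = v*(1 + k)
u = -12 (u = -3*(-19 + 3*(1 + 6))² = -3*(-19 + 3*7)² = -3*(-19 + 21)² = -3*2² = -3*4 = -12)
-1224 + u*g(√(-11 + 9)) = -1224 - 12*(-3 + √(-11 + 9)) = -1224 - 12*(-3 + √(-2)) = -1224 - 12*(-3 + I*√2) = -1224 + (36 - 12*I*√2) = -1188 - 12*I*√2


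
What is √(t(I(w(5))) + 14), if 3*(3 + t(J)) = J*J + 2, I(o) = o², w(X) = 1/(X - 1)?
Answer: √2987/16 ≈ 3.4158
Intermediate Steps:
w(X) = 1/(-1 + X)
t(J) = -7/3 + J²/3 (t(J) = -3 + (J*J + 2)/3 = -3 + (J² + 2)/3 = -3 + (2 + J²)/3 = -3 + (⅔ + J²/3) = -7/3 + J²/3)
√(t(I(w(5))) + 14) = √((-7/3 + ((1/(-1 + 5))²)²/3) + 14) = √((-7/3 + ((1/4)²)²/3) + 14) = √((-7/3 + ((¼)²)²/3) + 14) = √((-7/3 + (1/16)²/3) + 14) = √((-7/3 + (⅓)*(1/256)) + 14) = √((-7/3 + 1/768) + 14) = √(-597/256 + 14) = √(2987/256) = √2987/16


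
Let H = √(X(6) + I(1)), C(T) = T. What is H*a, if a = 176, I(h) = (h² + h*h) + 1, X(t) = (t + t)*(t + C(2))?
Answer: 528*√11 ≈ 1751.2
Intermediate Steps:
X(t) = 2*t*(2 + t) (X(t) = (t + t)*(t + 2) = (2*t)*(2 + t) = 2*t*(2 + t))
I(h) = 1 + 2*h² (I(h) = (h² + h²) + 1 = 2*h² + 1 = 1 + 2*h²)
H = 3*√11 (H = √(2*6*(2 + 6) + (1 + 2*1²)) = √(2*6*8 + (1 + 2*1)) = √(96 + (1 + 2)) = √(96 + 3) = √99 = 3*√11 ≈ 9.9499)
H*a = (3*√11)*176 = 528*√11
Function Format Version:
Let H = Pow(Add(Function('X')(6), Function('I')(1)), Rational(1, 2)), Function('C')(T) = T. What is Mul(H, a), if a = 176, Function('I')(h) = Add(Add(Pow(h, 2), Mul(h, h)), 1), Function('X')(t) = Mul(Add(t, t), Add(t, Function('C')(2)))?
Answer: Mul(528, Pow(11, Rational(1, 2))) ≈ 1751.2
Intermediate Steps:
Function('X')(t) = Mul(2, t, Add(2, t)) (Function('X')(t) = Mul(Add(t, t), Add(t, 2)) = Mul(Mul(2, t), Add(2, t)) = Mul(2, t, Add(2, t)))
Function('I')(h) = Add(1, Mul(2, Pow(h, 2))) (Function('I')(h) = Add(Add(Pow(h, 2), Pow(h, 2)), 1) = Add(Mul(2, Pow(h, 2)), 1) = Add(1, Mul(2, Pow(h, 2))))
H = Mul(3, Pow(11, Rational(1, 2))) (H = Pow(Add(Mul(2, 6, Add(2, 6)), Add(1, Mul(2, Pow(1, 2)))), Rational(1, 2)) = Pow(Add(Mul(2, 6, 8), Add(1, Mul(2, 1))), Rational(1, 2)) = Pow(Add(96, Add(1, 2)), Rational(1, 2)) = Pow(Add(96, 3), Rational(1, 2)) = Pow(99, Rational(1, 2)) = Mul(3, Pow(11, Rational(1, 2))) ≈ 9.9499)
Mul(H, a) = Mul(Mul(3, Pow(11, Rational(1, 2))), 176) = Mul(528, Pow(11, Rational(1, 2)))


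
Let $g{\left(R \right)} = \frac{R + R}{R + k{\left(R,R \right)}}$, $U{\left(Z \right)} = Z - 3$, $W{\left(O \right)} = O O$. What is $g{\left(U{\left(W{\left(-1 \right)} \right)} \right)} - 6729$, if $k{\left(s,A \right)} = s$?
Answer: $-6728$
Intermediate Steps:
$W{\left(O \right)} = O^{2}$
$U{\left(Z \right)} = -3 + Z$
$g{\left(R \right)} = 1$ ($g{\left(R \right)} = \frac{R + R}{R + R} = \frac{2 R}{2 R} = 2 R \frac{1}{2 R} = 1$)
$g{\left(U{\left(W{\left(-1 \right)} \right)} \right)} - 6729 = 1 - 6729 = -6728$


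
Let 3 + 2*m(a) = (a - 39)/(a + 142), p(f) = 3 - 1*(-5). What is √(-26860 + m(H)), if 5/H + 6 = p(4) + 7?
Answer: I*√176866566530/2566 ≈ 163.9*I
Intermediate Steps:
p(f) = 8 (p(f) = 3 + 5 = 8)
H = 5/9 (H = 5/(-6 + (8 + 7)) = 5/(-6 + 15) = 5/9 ≈ 0.55556)
m(a) = -3/2 + (-39 + a)/(2*(142 + a)) (m(a) = -3/2 + ((a - 39)/(a + 142))/2 = -3/2 + ((-39 + a)/(142 + a))/2 = -3/2 + (-39 + a)/(2*(142 + a)))
√(-26860 + m(H)) = √(-26860 + (-465/2 - 1*5/9)/(142 + 5/9)) = √(-26860 + (-465/2 - 5/9)/(1283/9)) = √(-26860 + (9/1283)*(-4195/18)) = √(-26860 - 4195/2566) = √(-68926955/2566) = I*√176866566530/2566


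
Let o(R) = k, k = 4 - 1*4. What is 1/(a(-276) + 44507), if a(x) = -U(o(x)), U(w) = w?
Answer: 1/44507 ≈ 2.2468e-5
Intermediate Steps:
k = 0 (k = 4 - 4 = 0)
o(R) = 0
a(x) = 0 (a(x) = -1*0 = 0)
1/(a(-276) + 44507) = 1/(0 + 44507) = 1/44507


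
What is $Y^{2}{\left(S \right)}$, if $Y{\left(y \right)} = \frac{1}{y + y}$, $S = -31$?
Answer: $\frac{1}{3844} \approx 0.00026015$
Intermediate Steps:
$Y{\left(y \right)} = \frac{1}{2 y}$
$Y^{2}{\left(S \right)} = \left(\frac{1}{2 \left(-31\right)}\right)^{2} = \left(\frac{1}{2} \left(- \frac{1}{31}\right)\right)^{2} = \left(- \frac{1}{62}\right)^{2} = \frac{1}{3844}$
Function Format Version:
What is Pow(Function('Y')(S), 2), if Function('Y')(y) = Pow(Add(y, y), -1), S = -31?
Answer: Rational(1, 3844) ≈ 0.00026015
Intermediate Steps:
Function('Y')(y) = Mul(Rational(1, 2), Pow(y, -1)) (Function('Y')(y) = Pow(Mul(2, y), -1) = Mul(Rational(1, 2), Pow(y, -1)))
Pow(Function('Y')(S), 2) = Pow(Mul(Rational(1, 2), Pow(-31, -1)), 2) = Pow(Mul(Rational(1, 2), Rational(-1, 31)), 2) = Pow(Rational(-1, 62), 2) = Rational(1, 3844)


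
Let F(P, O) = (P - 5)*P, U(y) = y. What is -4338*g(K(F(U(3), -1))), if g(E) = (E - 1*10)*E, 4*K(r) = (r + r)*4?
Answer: -1145232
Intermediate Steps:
F(P, O) = P*(-5 + P) (F(P, O) = (-5 + P)*P = P*(-5 + P))
K(r) = 2*r (K(r) = ((r + r)*4)/4 = ((2*r)*4)/4 = (8*r)/4 = 2*r)
g(E) = E*(-10 + E) (g(E) = (E - 10)*E = (-10 + E)*E = E*(-10 + E))
-4338*g(K(F(U(3), -1))) = -4338*2*(3*(-5 + 3))*(-10 + 2*(3*(-5 + 3))) = -4338*2*(3*(-2))*(-10 + 2*(3*(-2))) = -4338*2*(-6)*(-10 + 2*(-6)) = -(-52056)*(-10 - 12) = -(-52056)*(-22) = -4338*264 = -1145232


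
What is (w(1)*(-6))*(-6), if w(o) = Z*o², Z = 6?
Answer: 216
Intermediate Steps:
w(o) = 6*o²
(w(1)*(-6))*(-6) = ((6*1²)*(-6))*(-6) = ((6*1)*(-6))*(-6) = (6*(-6))*(-6) = -36*(-6) = 216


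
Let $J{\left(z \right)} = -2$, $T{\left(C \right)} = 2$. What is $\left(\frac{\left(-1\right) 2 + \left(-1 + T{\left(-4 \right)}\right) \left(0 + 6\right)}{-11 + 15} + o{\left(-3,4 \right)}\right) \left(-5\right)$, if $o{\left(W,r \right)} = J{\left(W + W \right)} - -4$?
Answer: $-15$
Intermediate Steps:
$o{\left(W,r \right)} = 2$ ($o{\left(W,r \right)} = -2 - -4 = -2 + 4 = 2$)
$\left(\frac{\left(-1\right) 2 + \left(-1 + T{\left(-4 \right)}\right) \left(0 + 6\right)}{-11 + 15} + o{\left(-3,4 \right)}\right) \left(-5\right) = \left(\frac{\left(-1\right) 2 + \left(-1 + 2\right) \left(0 + 6\right)}{-11 + 15} + 2\right) \left(-5\right) = \left(\frac{-2 + 1 \cdot 6}{4} + 2\right) \left(-5\right) = \left(\left(-2 + 6\right) \frac{1}{4} + 2\right) \left(-5\right) = \left(4 \cdot \frac{1}{4} + 2\right) \left(-5\right) = \left(1 + 2\right) \left(-5\right) = 3 \left(-5\right) = -15$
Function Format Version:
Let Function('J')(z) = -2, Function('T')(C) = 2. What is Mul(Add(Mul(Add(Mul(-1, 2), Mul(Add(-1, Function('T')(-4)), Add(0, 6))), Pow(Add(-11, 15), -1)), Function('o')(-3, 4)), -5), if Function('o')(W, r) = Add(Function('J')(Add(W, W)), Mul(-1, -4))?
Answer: -15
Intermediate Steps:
Function('o')(W, r) = 2 (Function('o')(W, r) = Add(-2, Mul(-1, -4)) = Add(-2, 4) = 2)
Mul(Add(Mul(Add(Mul(-1, 2), Mul(Add(-1, Function('T')(-4)), Add(0, 6))), Pow(Add(-11, 15), -1)), Function('o')(-3, 4)), -5) = Mul(Add(Mul(Add(Mul(-1, 2), Mul(Add(-1, 2), Add(0, 6))), Pow(Add(-11, 15), -1)), 2), -5) = Mul(Add(Mul(Add(-2, Mul(1, 6)), Pow(4, -1)), 2), -5) = Mul(Add(Mul(Add(-2, 6), Rational(1, 4)), 2), -5) = Mul(Add(Mul(4, Rational(1, 4)), 2), -5) = Mul(Add(1, 2), -5) = Mul(3, -5) = -15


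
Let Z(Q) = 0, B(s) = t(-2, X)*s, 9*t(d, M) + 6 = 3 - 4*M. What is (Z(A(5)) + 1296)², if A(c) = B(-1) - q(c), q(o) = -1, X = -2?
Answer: 1679616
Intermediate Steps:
t(d, M) = -⅓ - 4*M/9 (t(d, M) = -⅔ + (3 - 4*M)/9 = -⅔ + (⅓ - 4*M/9) = -⅓ - 4*M/9)
B(s) = 5*s/9 (B(s) = (-⅓ - 4/9*(-2))*s = (-⅓ + 8/9)*s = 5*s/9)
A(c) = 4/9 (A(c) = (5/9)*(-1) - 1*(-1) = -5/9 + 1 = 4/9)
(Z(A(5)) + 1296)² = (0 + 1296)² = 1296² = 1679616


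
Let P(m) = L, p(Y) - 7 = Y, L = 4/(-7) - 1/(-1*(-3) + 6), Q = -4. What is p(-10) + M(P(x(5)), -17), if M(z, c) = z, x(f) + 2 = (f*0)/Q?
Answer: -232/63 ≈ -3.6825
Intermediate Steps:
L = -43/63 (L = 4*(-⅐) - 1/(3 + 6) = -4/7 - 1/9 = -4/7 - 1*⅑ = -4/7 - ⅑ = -43/63 ≈ -0.68254)
p(Y) = 7 + Y
x(f) = -2 (x(f) = -2 + (f*0)/(-4) = -2 + 0*(-¼) = -2 + 0 = -2)
P(m) = -43/63
p(-10) + M(P(x(5)), -17) = (7 - 10) - 43/63 = -3 - 43/63 = -232/63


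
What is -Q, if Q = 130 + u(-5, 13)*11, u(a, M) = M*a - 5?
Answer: 640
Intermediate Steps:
u(a, M) = -5 + M*a
Q = -640 (Q = 130 + (-5 + 13*(-5))*11 = 130 + (-5 - 65)*11 = 130 - 70*11 = 130 - 770 = -640)
-Q = -1*(-640) = 640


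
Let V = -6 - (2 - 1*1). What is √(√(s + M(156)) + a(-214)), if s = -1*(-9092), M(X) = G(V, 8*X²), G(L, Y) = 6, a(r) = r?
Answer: √(-214 + √9098) ≈ 10.891*I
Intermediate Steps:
V = -7 (V = -6 - (2 - 1) = -6 - 1*1 = -6 - 1 = -7)
M(X) = 6
s = 9092
√(√(s + M(156)) + a(-214)) = √(√(9092 + 6) - 214) = √(√9098 - 214) = √(-214 + √9098)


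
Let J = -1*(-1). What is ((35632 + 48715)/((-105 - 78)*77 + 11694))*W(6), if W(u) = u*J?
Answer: -168694/799 ≈ -211.13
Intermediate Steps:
J = 1
W(u) = u (W(u) = u*1 = u)
((35632 + 48715)/((-105 - 78)*77 + 11694))*W(6) = ((35632 + 48715)/((-105 - 78)*77 + 11694))*6 = (84347/(-183*77 + 11694))*6 = (84347/(-14091 + 11694))*6 = (84347/(-2397))*6 = (84347*(-1/2397))*6 = -84347/2397*6 = -168694/799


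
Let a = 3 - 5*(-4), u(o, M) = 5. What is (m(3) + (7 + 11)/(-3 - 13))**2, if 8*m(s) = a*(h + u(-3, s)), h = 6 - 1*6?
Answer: 2809/16 ≈ 175.56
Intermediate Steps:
h = 0 (h = 6 - 6 = 0)
a = 23 (a = 3 + 20 = 23)
m(s) = 115/8 (m(s) = (23*(0 + 5))/8 = (23*5)/8 = (1/8)*115 = 115/8)
(m(3) + (7 + 11)/(-3 - 13))**2 = (115/8 + (7 + 11)/(-3 - 13))**2 = (115/8 + 18/(-16))**2 = (115/8 + 18*(-1/16))**2 = (115/8 - 9/8)**2 = (53/4)**2 = 2809/16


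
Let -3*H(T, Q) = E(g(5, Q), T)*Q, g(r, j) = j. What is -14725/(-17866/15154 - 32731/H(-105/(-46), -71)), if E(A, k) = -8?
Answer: -892570600/10407527 ≈ -85.762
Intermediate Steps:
H(T, Q) = 8*Q/3 (H(T, Q) = -(-8)*Q/3 = 8*Q/3)
-14725/(-17866/15154 - 32731/H(-105/(-46), -71)) = -14725/(-17866/15154 - 32731/((8/3)*(-71))) = -14725/(-17866*1/15154 - 32731/(-568/3)) = -14725/(-8933/7577 - 32731*(-3/568)) = -14725/(-8933/7577 + 1383/8) = -14725/10407527/60616 = -14725*60616/10407527 = -892570600/10407527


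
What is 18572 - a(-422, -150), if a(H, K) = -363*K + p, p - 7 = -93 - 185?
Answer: -35607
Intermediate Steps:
p = -271 (p = 7 + (-93 - 185) = 7 - 278 = -271)
a(H, K) = -271 - 363*K (a(H, K) = -363*K - 271 = -271 - 363*K)
18572 - a(-422, -150) = 18572 - (-271 - 363*(-150)) = 18572 - (-271 + 54450) = 18572 - 1*54179 = 18572 - 54179 = -35607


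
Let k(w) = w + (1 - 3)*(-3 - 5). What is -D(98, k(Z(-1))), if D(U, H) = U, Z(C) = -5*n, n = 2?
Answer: -98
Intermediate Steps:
Z(C) = -10 (Z(C) = -5*2 = -10)
k(w) = 16 + w (k(w) = w - 2*(-8) = w + 16 = 16 + w)
-D(98, k(Z(-1))) = -1*98 = -98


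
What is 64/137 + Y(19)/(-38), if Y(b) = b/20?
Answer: 2423/5480 ≈ 0.44215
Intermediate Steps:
Y(b) = b/20 (Y(b) = b*(1/20) = b/20)
64/137 + Y(19)/(-38) = 64/137 + ((1/20)*19)/(-38) = 64*(1/137) + (19/20)*(-1/38) = 64/137 - 1/40 = 2423/5480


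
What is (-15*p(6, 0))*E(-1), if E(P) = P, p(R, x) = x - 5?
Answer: -75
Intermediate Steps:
p(R, x) = -5 + x
(-15*p(6, 0))*E(-1) = -15*(-5 + 0)*(-1) = -15*(-5)*(-1) = 75*(-1) = -75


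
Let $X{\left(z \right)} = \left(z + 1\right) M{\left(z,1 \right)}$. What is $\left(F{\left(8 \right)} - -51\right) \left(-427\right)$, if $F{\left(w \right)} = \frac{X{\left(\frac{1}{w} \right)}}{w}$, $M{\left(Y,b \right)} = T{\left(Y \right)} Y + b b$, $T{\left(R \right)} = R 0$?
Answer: $- \frac{1397571}{64} \approx -21837.0$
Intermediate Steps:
$T{\left(R \right)} = 0$
$M{\left(Y,b \right)} = b^{2}$ ($M{\left(Y,b \right)} = 0 Y + b b = 0 + b^{2} = b^{2}$)
$X{\left(z \right)} = 1 + z$ ($X{\left(z \right)} = \left(z + 1\right) 1^{2} = \left(1 + z\right) 1 = 1 + z$)
$F{\left(w \right)} = \frac{1 + \frac{1}{w}}{w}$
$\left(F{\left(8 \right)} - -51\right) \left(-427\right) = \left(\frac{1 + 8}{64} - -51\right) \left(-427\right) = \left(\frac{1}{64} \cdot 9 + 51\right) \left(-427\right) = \left(\frac{9}{64} + 51\right) \left(-427\right) = \frac{3273}{64} \left(-427\right) = - \frac{1397571}{64}$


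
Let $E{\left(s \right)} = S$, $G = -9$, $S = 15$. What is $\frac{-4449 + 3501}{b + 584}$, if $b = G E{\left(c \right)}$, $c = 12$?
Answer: $- \frac{948}{449} \approx -2.1114$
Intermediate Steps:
$E{\left(s \right)} = 15$
$b = -135$ ($b = \left(-9\right) 15 = -135$)
$\frac{-4449 + 3501}{b + 584} = \frac{-4449 + 3501}{-135 + 584} = - \frac{948}{449}$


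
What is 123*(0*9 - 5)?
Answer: -615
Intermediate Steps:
123*(0*9 - 5) = 123*(0 - 5) = 123*(-5) = -615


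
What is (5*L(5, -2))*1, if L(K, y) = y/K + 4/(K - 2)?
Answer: 14/3 ≈ 4.6667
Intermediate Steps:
L(K, y) = 4/(-2 + K) + y/K (L(K, y) = y/K + 4/(-2 + K) = 4/(-2 + K) + y/K)
(5*L(5, -2))*1 = (5*((-2*(-2) + 4*5 + 5*(-2))/(5*(-2 + 5))))*1 = (5*((⅕)*(4 + 20 - 10)/3))*1 = (5*((⅕)*(⅓)*14))*1 = (5*(14/15))*1 = (14/3)*1 = 14/3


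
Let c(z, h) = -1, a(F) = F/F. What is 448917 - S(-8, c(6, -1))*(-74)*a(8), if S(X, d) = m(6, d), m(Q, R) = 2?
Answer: 449065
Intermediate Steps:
a(F) = 1
S(X, d) = 2
448917 - S(-8, c(6, -1))*(-74)*a(8) = 448917 - 2*(-74) = 448917 - (-148) = 448917 - 1*(-148) = 448917 + 148 = 449065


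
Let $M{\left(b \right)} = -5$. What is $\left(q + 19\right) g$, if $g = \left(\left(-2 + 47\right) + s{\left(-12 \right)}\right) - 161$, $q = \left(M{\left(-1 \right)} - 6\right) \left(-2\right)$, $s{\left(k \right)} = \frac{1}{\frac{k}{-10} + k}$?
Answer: $- \frac{257029}{54} \approx -4759.8$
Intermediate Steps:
$s{\left(k \right)} = \frac{10}{9 k}$ ($s{\left(k \right)} = \frac{1}{k \left(- \frac{1}{10}\right) + k} = \frac{1}{- \frac{k}{10} + k} = \frac{1}{\frac{9}{10} k} = \frac{10}{9 k}$)
$q = 22$ ($q = \left(-5 - 6\right) \left(-2\right) = \left(-11\right) \left(-2\right) = 22$)
$g = - \frac{6269}{54}$ ($g = \left(\left(-2 + 47\right) + \frac{10}{9 \left(-12\right)}\right) - 161 = \left(45 + \frac{10}{9} \left(- \frac{1}{12}\right)\right) - 161 = \left(45 - \frac{5}{54}\right) - 161 = \frac{2425}{54} - 161 = - \frac{6269}{54} \approx -116.09$)
$\left(q + 19\right) g = \left(22 + 19\right) \left(- \frac{6269}{54}\right) = 41 \left(- \frac{6269}{54}\right) = - \frac{257029}{54}$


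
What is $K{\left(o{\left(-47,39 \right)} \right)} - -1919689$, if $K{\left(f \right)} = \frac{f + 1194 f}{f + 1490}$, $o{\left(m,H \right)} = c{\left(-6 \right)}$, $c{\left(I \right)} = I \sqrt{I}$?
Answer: $\frac{1065579114961}{555079} - \frac{2670825 i \sqrt{6}}{555079} \approx 1.9197 \cdot 10^{6} - 11.786 i$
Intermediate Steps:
$c{\left(I \right)} = I^{\frac{3}{2}}$
$o{\left(m,H \right)} = - 6 i \sqrt{6}$ ($o{\left(m,H \right)} = \left(-6\right)^{\frac{3}{2}} = - 6 i \sqrt{6}$)
$K{\left(f \right)} = \frac{1195 f}{1490 + f}$
$K{\left(o{\left(-47,39 \right)} \right)} - -1919689 = \frac{1195 \left(- 6 i \sqrt{6}\right)}{1490 - 6 i \sqrt{6}} - -1919689 = - \frac{7170 i \sqrt{6}}{1490 - 6 i \sqrt{6}} + 1919689 = 1919689 - \frac{7170 i \sqrt{6}}{1490 - 6 i \sqrt{6}}$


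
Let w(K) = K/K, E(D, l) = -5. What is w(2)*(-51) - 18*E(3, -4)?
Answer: 39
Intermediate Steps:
w(K) = 1
w(2)*(-51) - 18*E(3, -4) = 1*(-51) - 18*(-5) = -51 + 90 = 39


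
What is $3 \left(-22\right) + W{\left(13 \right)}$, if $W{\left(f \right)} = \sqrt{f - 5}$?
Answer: $-66 + 2 \sqrt{2} \approx -63.172$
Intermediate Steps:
$W{\left(f \right)} = \sqrt{-5 + f}$
$3 \left(-22\right) + W{\left(13 \right)} = 3 \left(-22\right) + \sqrt{-5 + 13} = -66 + \sqrt{8} = -66 + 2 \sqrt{2}$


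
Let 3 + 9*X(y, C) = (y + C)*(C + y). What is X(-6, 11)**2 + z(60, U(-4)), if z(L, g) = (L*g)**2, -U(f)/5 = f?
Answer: 116640484/81 ≈ 1.4400e+6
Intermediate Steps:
U(f) = -5*f
X(y, C) = -1/3 + (C + y)**2/9 (X(y, C) = -1/3 + ((y + C)*(C + y))/9 = -1/3 + ((C + y)*(C + y))/9 = -1/3 + (C + y)**2/9)
z(L, g) = L**2*g**2
X(-6, 11)**2 + z(60, U(-4)) = (-1/3 + (11 - 6)**2/9)**2 + 60**2*(-5*(-4))**2 = (-1/3 + (1/9)*5**2)**2 + 3600*20**2 = (-1/3 + (1/9)*25)**2 + 3600*400 = (-1/3 + 25/9)**2 + 1440000 = (22/9)**2 + 1440000 = 484/81 + 1440000 = 116640484/81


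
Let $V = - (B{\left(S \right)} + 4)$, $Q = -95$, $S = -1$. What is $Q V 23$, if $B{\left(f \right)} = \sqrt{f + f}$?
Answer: $8740 + 2185 i \sqrt{2} \approx 8740.0 + 3090.1 i$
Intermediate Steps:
$B{\left(f \right)} = \sqrt{2} \sqrt{f}$ ($B{\left(f \right)} = \sqrt{2 f} = \sqrt{2} \sqrt{f}$)
$V = -4 - i \sqrt{2}$ ($V = - (\sqrt{2} \sqrt{-1} + 4) = - (\sqrt{2} i + 4) = - (i \sqrt{2} + 4) = - (4 + i \sqrt{2}) = -4 - i \sqrt{2} \approx -4.0 - 1.4142 i$)
$Q V 23 = - 95 \left(-4 - i \sqrt{2}\right) 23 = \left(380 + 95 i \sqrt{2}\right) 23 = 8740 + 2185 i \sqrt{2}$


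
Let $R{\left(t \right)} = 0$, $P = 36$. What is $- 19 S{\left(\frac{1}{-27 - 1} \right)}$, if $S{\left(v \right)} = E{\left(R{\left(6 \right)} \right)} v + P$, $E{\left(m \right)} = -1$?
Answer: $- \frac{19171}{28} \approx -684.68$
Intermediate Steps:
$S{\left(v \right)} = 36 - v$ ($S{\left(v \right)} = - v + 36 = 36 - v$)
$- 19 S{\left(\frac{1}{-27 - 1} \right)} = - 19 \left(36 - \frac{1}{-27 - 1}\right) = - 19 \left(36 - \frac{1}{-28}\right) = - 19 \left(36 - - \frac{1}{28}\right) = - 19 \left(36 + \frac{1}{28}\right) = \left(-19\right) \frac{1009}{28} = - \frac{19171}{28}$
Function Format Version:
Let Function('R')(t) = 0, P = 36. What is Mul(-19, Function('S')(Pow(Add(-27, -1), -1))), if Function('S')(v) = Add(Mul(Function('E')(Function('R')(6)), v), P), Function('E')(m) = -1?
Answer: Rational(-19171, 28) ≈ -684.68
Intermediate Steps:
Function('S')(v) = Add(36, Mul(-1, v)) (Function('S')(v) = Add(Mul(-1, v), 36) = Add(36, Mul(-1, v)))
Mul(-19, Function('S')(Pow(Add(-27, -1), -1))) = Mul(-19, Add(36, Mul(-1, Pow(Add(-27, -1), -1)))) = Mul(-19, Add(36, Mul(-1, Pow(-28, -1)))) = Mul(-19, Add(36, Mul(-1, Rational(-1, 28)))) = Mul(-19, Add(36, Rational(1, 28))) = Mul(-19, Rational(1009, 28)) = Rational(-19171, 28)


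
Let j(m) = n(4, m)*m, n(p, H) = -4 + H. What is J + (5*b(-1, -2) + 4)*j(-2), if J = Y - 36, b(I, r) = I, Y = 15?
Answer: -33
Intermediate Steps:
J = -21 (J = 15 - 36 = -21)
j(m) = m*(-4 + m) (j(m) = (-4 + m)*m = m*(-4 + m))
J + (5*b(-1, -2) + 4)*j(-2) = -21 + (5*(-1) + 4)*(-2*(-4 - 2)) = -21 + (-5 + 4)*(-2*(-6)) = -21 - 1*12 = -21 - 12 = -33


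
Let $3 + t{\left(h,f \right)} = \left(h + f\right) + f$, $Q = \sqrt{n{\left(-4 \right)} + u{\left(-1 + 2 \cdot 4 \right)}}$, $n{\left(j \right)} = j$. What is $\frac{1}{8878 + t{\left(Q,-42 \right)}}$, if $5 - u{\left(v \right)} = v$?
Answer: $\frac{8791}{77281687} - \frac{i \sqrt{6}}{77281687} \approx 0.00011375 - 3.1696 \cdot 10^{-8} i$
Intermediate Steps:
$u{\left(v \right)} = 5 - v$
$Q = i \sqrt{6}$ ($Q = \sqrt{-4 + \left(5 - \left(-1 + 2 \cdot 4\right)\right)} = \sqrt{-4 + \left(5 - \left(-1 + 8\right)\right)} = \sqrt{-4 + \left(5 - 7\right)} = \sqrt{-4 - 2} = \sqrt{-6} = i \sqrt{6} \approx 2.4495 i$)
$t{\left(h,f \right)} = -3 + h + 2 f$ ($t{\left(h,f \right)} = -3 + \left(\left(h + f\right) + f\right) = -3 + \left(\left(f + h\right) + f\right) = -3 + \left(h + 2 f\right) = -3 + h + 2 f$)
$\frac{1}{8878 + t{\left(Q,-42 \right)}} = \frac{1}{8878 + \left(-3 + i \sqrt{6} + 2 \left(-42\right)\right)} = \frac{1}{8878 - \left(87 - i \sqrt{6}\right)} = \frac{1}{8791 + i \sqrt{6}}$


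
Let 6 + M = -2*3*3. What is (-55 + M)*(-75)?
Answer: 5925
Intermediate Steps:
M = -24 (M = -6 - 2*3*3 = -6 - 6*3 = -6 - 18 = -24)
(-55 + M)*(-75) = (-55 - 24)*(-75) = -79*(-75) = 5925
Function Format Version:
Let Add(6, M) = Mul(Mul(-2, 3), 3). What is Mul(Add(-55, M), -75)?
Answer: 5925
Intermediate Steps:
M = -24 (M = Add(-6, Mul(Mul(-2, 3), 3)) = Add(-6, Mul(-6, 3)) = Add(-6, -18) = -24)
Mul(Add(-55, M), -75) = Mul(Add(-55, -24), -75) = Mul(-79, -75) = 5925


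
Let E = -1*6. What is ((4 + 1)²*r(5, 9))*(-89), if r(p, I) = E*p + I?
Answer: 46725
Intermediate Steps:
E = -6
r(p, I) = I - 6*p (r(p, I) = -6*p + I = I - 6*p)
((4 + 1)²*r(5, 9))*(-89) = ((4 + 1)²*(9 - 6*5))*(-89) = (5²*(9 - 30))*(-89) = (25*(-21))*(-89) = -525*(-89) = 46725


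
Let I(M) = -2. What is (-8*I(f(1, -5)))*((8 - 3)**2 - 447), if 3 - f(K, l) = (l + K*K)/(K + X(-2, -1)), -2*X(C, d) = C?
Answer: -6752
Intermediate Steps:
X(C, d) = -C/2
f(K, l) = 3 - (l + K**2)/(1 + K) (f(K, l) = 3 - (l + K*K)/(K - 1/2*(-2)) = 3 - (l + K**2)/(K + 1) = 3 - (l + K**2)/(1 + K))
(-8*I(f(1, -5)))*((8 - 3)**2 - 447) = (-8*(-2))*((8 - 3)**2 - 447) = 16*(5**2 - 447) = 16*(25 - 447) = 16*(-422) = -6752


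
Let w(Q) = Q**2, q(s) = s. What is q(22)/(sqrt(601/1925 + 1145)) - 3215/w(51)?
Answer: -3215/2601 + 55*sqrt(169763902)/1102363 ≈ -0.58599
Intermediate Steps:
q(22)/(sqrt(601/1925 + 1145)) - 3215/w(51) = 22/(sqrt(601/1925 + 1145)) - 3215/(51**2) = 22/(sqrt(601*(1/1925) + 1145)) - 3215/2601 = 22/(sqrt(601/1925 + 1145)) - 3215*1/2601 = 22/(sqrt(2204726/1925)) - 3215/2601 = 22/((sqrt(169763902)/385)) - 3215/2601 = 22*(5*sqrt(169763902)/2204726) - 3215/2601 = 55*sqrt(169763902)/1102363 - 3215/2601 = -3215/2601 + 55*sqrt(169763902)/1102363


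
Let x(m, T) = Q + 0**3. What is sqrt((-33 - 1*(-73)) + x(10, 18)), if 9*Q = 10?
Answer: sqrt(370)/3 ≈ 6.4118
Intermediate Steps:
Q = 10/9 (Q = (1/9)*10 = 10/9 ≈ 1.1111)
x(m, T) = 10/9 (x(m, T) = 10/9 + 0**3 = 10/9 + 0 = 10/9)
sqrt((-33 - 1*(-73)) + x(10, 18)) = sqrt((-33 - 1*(-73)) + 10/9) = sqrt((-33 + 73) + 10/9) = sqrt(40 + 10/9) = sqrt(370/9) = sqrt(370)/3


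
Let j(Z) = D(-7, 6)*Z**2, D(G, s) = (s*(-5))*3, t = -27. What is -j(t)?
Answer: 65610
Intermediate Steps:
D(G, s) = -15*s (D(G, s) = -5*s*3 = -15*s)
j(Z) = -90*Z**2 (j(Z) = (-15*6)*Z**2 = -90*Z**2)
-j(t) = -(-90)*(-27)**2 = -(-90)*729 = -1*(-65610) = 65610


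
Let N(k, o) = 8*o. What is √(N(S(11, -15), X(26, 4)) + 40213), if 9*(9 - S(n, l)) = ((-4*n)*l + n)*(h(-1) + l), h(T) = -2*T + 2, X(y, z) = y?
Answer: √40421 ≈ 201.05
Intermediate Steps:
h(T) = 2 - 2*T
S(n, l) = 9 - (4 + l)*(n - 4*l*n)/9 (S(n, l) = 9 - ((-4*n)*l + n)*((2 - 2*(-1)) + l)/9 = 9 - (-4*l*n + n)*((2 + 2) + l)/9 = 9 - (n - 4*l*n)*(4 + l)/9 = 9 - (4 + l)*(n - 4*l*n)/9)
√(N(S(11, -15), X(26, 4)) + 40213) = √(8*26 + 40213) = √(208 + 40213) = √40421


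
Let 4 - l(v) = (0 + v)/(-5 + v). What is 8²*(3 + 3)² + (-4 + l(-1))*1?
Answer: 13823/6 ≈ 2303.8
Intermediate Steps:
l(v) = 4 - v/(-5 + v) (l(v) = 4 - (0 + v)/(-5 + v) = 4 - v/(-5 + v))
8²*(3 + 3)² + (-4 + l(-1))*1 = 8²*(3 + 3)² + (-4 + (-20 + 3*(-1))/(-5 - 1))*1 = 64*6² + (-4 + (-20 - 3)/(-6))*1 = 64*36 + (-4 - ⅙*(-23))*1 = 2304 + (-4 + 23/6)*1 = 2304 - ⅙*1 = 2304 - ⅙ = 13823/6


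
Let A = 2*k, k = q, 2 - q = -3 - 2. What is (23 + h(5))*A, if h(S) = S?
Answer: 392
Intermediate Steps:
q = 7 (q = 2 - (-3 - 2) = 2 - 1*(-5) = 2 + 5 = 7)
k = 7
A = 14 (A = 2*7 = 14)
(23 + h(5))*A = (23 + 5)*14 = 28*14 = 392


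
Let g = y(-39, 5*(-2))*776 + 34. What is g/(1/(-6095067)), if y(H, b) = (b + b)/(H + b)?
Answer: -104749821462/49 ≈ -2.1378e+9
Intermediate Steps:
y(H, b) = 2*b/(H + b) (y(H, b) = (2*b)/(H + b) = 2*b/(H + b))
g = 17186/49 (g = (2*(5*(-2))/(-39 + 5*(-2)))*776 + 34 = (2*(-10)/(-39 - 10))*776 + 34 = (2*(-10)/(-49))*776 + 34 = (2*(-10)*(-1/49))*776 + 34 = (20/49)*776 + 34 = 15520/49 + 34 = 17186/49 ≈ 350.73)
g/(1/(-6095067)) = 17186/(49*(1/(-6095067))) = 17186/(49*(-1/6095067)) = (17186/49)*(-6095067) = -104749821462/49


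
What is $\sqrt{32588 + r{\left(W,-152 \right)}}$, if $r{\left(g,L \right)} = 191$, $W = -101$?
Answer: $\sqrt{32779} \approx 181.05$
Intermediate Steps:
$\sqrt{32588 + r{\left(W,-152 \right)}} = \sqrt{32588 + 191} = \sqrt{32779}$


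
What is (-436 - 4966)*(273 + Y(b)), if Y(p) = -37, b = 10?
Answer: -1274872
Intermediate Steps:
(-436 - 4966)*(273 + Y(b)) = (-436 - 4966)*(273 - 37) = -5402*236 = -1274872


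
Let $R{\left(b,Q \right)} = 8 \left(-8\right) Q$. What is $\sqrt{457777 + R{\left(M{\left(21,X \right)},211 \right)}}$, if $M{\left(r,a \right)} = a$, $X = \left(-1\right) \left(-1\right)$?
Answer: $\sqrt{444273} \approx 666.54$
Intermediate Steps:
$X = 1$
$R{\left(b,Q \right)} = - 64 Q$
$\sqrt{457777 + R{\left(M{\left(21,X \right)},211 \right)}} = \sqrt{457777 - 13504} = \sqrt{444273}$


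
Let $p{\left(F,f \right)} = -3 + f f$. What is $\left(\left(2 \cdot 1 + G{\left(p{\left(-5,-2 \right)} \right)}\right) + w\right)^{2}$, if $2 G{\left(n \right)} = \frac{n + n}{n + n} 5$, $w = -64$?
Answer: $\frac{14161}{4} \approx 3540.3$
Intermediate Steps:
$p{\left(F,f \right)} = -3 + f^{2}$
$G{\left(n \right)} = \frac{5}{2}$ ($G{\left(n \right)} = \frac{\frac{n + n}{n + n} 5}{2} = \frac{\frac{2 n}{2 n} 5}{2} = \frac{2 n \frac{1}{2 n} 5}{2} = \frac{1 \cdot 5}{2} = \frac{1}{2} \cdot 5 = \frac{5}{2}$)
$\left(\left(2 \cdot 1 + G{\left(p{\left(-5,-2 \right)} \right)}\right) + w\right)^{2} = \left(\left(2 \cdot 1 + \frac{5}{2}\right) - 64\right)^{2} = \left(\left(2 + \frac{5}{2}\right) - 64\right)^{2} = \left(\frac{9}{2} - 64\right)^{2} = \left(- \frac{119}{2}\right)^{2} = \frac{14161}{4}$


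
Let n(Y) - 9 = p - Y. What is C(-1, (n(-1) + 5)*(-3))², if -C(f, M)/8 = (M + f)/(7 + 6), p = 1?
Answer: 153664/169 ≈ 909.25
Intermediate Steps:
n(Y) = 10 - Y (n(Y) = 9 + (1 - Y) = 10 - Y)
C(f, M) = -8*M/13 - 8*f/13 (C(f, M) = -8*(M + f)/(7 + 6) = -8*(M + f)/13 = -8*(M/13 + f/13) = -8*M/13 - 8*f/13)
C(-1, (n(-1) + 5)*(-3))² = (-8*((10 - 1*(-1)) + 5)*(-3)/13 - 8/13*(-1))² = (-8*((10 + 1) + 5)*(-3)/13 + 8/13)² = (-8*(11 + 5)*(-3)/13 + 8/13)² = (-128*(-3)/13 + 8/13)² = (-8/13*(-48) + 8/13)² = (384/13 + 8/13)² = (392/13)² = 153664/169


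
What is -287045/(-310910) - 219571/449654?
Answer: 3040205641/6990096257 ≈ 0.43493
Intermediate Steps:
-287045/(-310910) - 219571/449654 = -287045*(-1/310910) - 219571*1/449654 = 57409/62182 - 219571/449654 = 3040205641/6990096257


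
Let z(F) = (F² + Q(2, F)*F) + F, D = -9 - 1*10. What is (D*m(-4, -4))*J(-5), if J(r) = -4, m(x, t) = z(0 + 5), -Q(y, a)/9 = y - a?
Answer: 12540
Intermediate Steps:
D = -19 (D = -9 - 10 = -19)
Q(y, a) = -9*y + 9*a (Q(y, a) = -9*(y - a) = -9*y + 9*a)
z(F) = F + F² + F*(-18 + 9*F) (z(F) = (F² + (-9*2 + 9*F)*F) + F = (F² + (-18 + 9*F)*F) + F = (F² + F*(-18 + 9*F)) + F = F + F² + F*(-18 + 9*F))
m(x, t) = 165 (m(x, t) = (0 + 5)*(-17 + 10*(0 + 5)) = 5*(-17 + 10*5) = 5*(-17 + 50) = 5*33 = 165)
(D*m(-4, -4))*J(-5) = -19*165*(-4) = -3135*(-4) = 12540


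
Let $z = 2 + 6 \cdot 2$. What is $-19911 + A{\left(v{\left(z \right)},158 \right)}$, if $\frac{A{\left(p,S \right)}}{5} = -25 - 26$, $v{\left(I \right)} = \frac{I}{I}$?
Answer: $-20166$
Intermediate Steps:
$z = 14$ ($z = 2 + 12 = 14$)
$v{\left(I \right)} = 1$
$A{\left(p,S \right)} = -255$ ($A{\left(p,S \right)} = 5 \left(-25 - 26\right) = 5 \left(-51\right) = -255$)
$-19911 + A{\left(v{\left(z \right)},158 \right)} = -19911 - 255 = -20166$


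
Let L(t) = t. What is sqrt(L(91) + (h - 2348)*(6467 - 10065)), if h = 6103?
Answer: I*sqrt(13510399) ≈ 3675.6*I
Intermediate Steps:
sqrt(L(91) + (h - 2348)*(6467 - 10065)) = sqrt(91 + (6103 - 2348)*(6467 - 10065)) = sqrt(91 + 3755*(-3598)) = sqrt(91 - 13510490) = sqrt(-13510399) = I*sqrt(13510399)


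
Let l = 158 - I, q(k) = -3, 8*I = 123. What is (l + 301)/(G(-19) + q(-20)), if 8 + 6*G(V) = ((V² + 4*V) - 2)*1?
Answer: 10647/1028 ≈ 10.357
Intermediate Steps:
I = 123/8 (I = (⅛)*123 = 123/8 ≈ 15.375)
G(V) = -5/3 + V²/6 + 2*V/3 (G(V) = -4/3 + (((V² + 4*V) - 2)*1)/6 = -4/3 + ((-2 + V² + 4*V)*1)/6 = -4/3 + (-2 + V² + 4*V)/6 = -4/3 + (-⅓ + V²/6 + 2*V/3) = -5/3 + V²/6 + 2*V/3)
l = 1141/8 (l = 158 - 1*123/8 = 158 - 123/8 = 1141/8 ≈ 142.63)
(l + 301)/(G(-19) + q(-20)) = (1141/8 + 301)/((-5/3 + (⅙)*(-19)² + (⅔)*(-19)) - 3) = 3549/(8*((-5/3 + (⅙)*361 - 38/3) - 3)) = 3549/(8*((-5/3 + 361/6 - 38/3) - 3)) = 3549/(8*(275/6 - 3)) = 3549/(8*(257/6)) = (3549/8)*(6/257) = 10647/1028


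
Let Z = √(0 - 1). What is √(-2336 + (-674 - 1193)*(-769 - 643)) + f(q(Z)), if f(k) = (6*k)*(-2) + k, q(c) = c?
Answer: -11*I + 6*√73163 ≈ 1622.9 - 11.0*I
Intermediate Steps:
Z = I (Z = √(-1) = I ≈ 1.0*I)
f(k) = -11*k (f(k) = -12*k + k = -11*k)
√(-2336 + (-674 - 1193)*(-769 - 643)) + f(q(Z)) = √(-2336 + (-674 - 1193)*(-769 - 643)) - 11*I = √(-2336 - 1867*(-1412)) - 11*I = √(-2336 + 2636204) - 11*I = √2633868 - 11*I = 6*√73163 - 11*I = -11*I + 6*√73163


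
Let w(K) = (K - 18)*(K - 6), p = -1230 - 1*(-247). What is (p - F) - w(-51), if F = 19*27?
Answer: -5429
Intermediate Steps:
p = -983 (p = -1230 + 247 = -983)
F = 513
w(K) = (-18 + K)*(-6 + K)
(p - F) - w(-51) = (-983 - 1*513) - (108 + (-51)² - 24*(-51)) = (-983 - 513) - (108 + 2601 + 1224) = -1496 - 1*3933 = -1496 - 3933 = -5429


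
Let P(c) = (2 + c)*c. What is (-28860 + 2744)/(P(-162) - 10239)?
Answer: -26116/15681 ≈ -1.6655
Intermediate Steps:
P(c) = c*(2 + c)
(-28860 + 2744)/(P(-162) - 10239) = (-28860 + 2744)/(-162*(2 - 162) - 10239) = -26116/(-162*(-160) - 10239) = -26116/(25920 - 10239) = -26116/15681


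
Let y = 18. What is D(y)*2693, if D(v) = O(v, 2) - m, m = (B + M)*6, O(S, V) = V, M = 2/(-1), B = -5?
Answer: 118492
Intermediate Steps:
M = -2 (M = 2*(-1) = -2)
m = -42 (m = (-5 - 2)*6 = -7*6 = -42)
D(v) = 44 (D(v) = 2 - 1*(-42) = 2 + 42 = 44)
D(y)*2693 = 44*2693 = 118492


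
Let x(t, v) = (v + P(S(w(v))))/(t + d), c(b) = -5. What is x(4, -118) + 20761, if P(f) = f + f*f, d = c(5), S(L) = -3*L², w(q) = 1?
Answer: 20873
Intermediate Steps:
d = -5
P(f) = f + f²
x(t, v) = (6 + v)/(-5 + t) (x(t, v) = (v + (-3*1²)*(1 - 3*1²))/(t - 5) = (v + (-3*1)*(1 - 3*1))/(-5 + t) = (v - 3*(1 - 3))/(-5 + t) = (v - 3*(-2))/(-5 + t) = (v + 6)/(-5 + t) = (6 + v)/(-5 + t))
x(4, -118) + 20761 = (6 - 118)/(-5 + 4) + 20761 = -112/(-1) + 20761 = -1*(-112) + 20761 = 112 + 20761 = 20873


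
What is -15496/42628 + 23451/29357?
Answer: 136188289/312857549 ≈ 0.43530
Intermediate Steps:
-15496/42628 + 23451/29357 = -15496*1/42628 + 23451*(1/29357) = -3874/10657 + 23451/29357 = 136188289/312857549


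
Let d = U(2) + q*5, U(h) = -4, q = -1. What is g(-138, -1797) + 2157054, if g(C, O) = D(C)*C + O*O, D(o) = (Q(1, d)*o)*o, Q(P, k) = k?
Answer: 29038911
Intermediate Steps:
d = -9 (d = -4 - 1*5 = -4 - 5 = -9)
D(o) = -9*o² (D(o) = (-9*o)*o = -9*o²)
g(C, O) = O² - 9*C³ (g(C, O) = (-9*C²)*C + O*O = -9*C³ + O² = O² - 9*C³)
g(-138, -1797) + 2157054 = ((-1797)² - 9*(-138)³) + 2157054 = (3229209 - 9*(-2628072)) + 2157054 = (3229209 + 23652648) + 2157054 = 26881857 + 2157054 = 29038911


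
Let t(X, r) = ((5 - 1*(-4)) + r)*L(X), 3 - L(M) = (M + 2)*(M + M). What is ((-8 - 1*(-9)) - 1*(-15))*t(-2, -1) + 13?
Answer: 397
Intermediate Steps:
L(M) = 3 - 2*M*(2 + M) (L(M) = 3 - (M + 2)*(M + M) = 3 - (2 + M)*2*M = 3 - 2*M*(2 + M))
t(X, r) = (9 + r)*(3 - 4*X - 2*X**2) (t(X, r) = ((5 - 1*(-4)) + r)*(3 - 4*X - 2*X**2) = ((5 + 4) + r)*(3 - 4*X - 2*X**2) = (9 + r)*(3 - 4*X - 2*X**2))
((-8 - 1*(-9)) - 1*(-15))*t(-2, -1) + 13 = ((-8 - 1*(-9)) - 1*(-15))*(-(9 - 1)*(-3 + 2*(-2)**2 + 4*(-2))) + 13 = ((-8 + 9) + 15)*(-1*8*(-3 + 2*4 - 8)) + 13 = (1 + 15)*(-1*8*(-3 + 8 - 8)) + 13 = 16*(-1*8*(-3)) + 13 = 16*24 + 13 = 384 + 13 = 397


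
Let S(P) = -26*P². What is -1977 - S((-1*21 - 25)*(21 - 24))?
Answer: 493167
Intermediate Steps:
-1977 - S((-1*21 - 25)*(21 - 24)) = -1977 - (-26)*((-1*21 - 25)*(21 - 24))² = -1977 - (-26)*((-21 - 25)*(-3))² = -1977 - (-26)*(-46*(-3))² = -1977 - (-26)*138² = -1977 - (-26)*19044 = -1977 - 1*(-495144) = -1977 + 495144 = 493167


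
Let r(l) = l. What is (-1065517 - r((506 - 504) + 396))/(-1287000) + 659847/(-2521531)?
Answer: 40855880597/72115786600 ≈ 0.56653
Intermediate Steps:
(-1065517 - r((506 - 504) + 396))/(-1287000) + 659847/(-2521531) = (-1065517 - ((506 - 504) + 396))/(-1287000) + 659847/(-2521531) = (-1065517 - (2 + 396))*(-1/1287000) + 659847*(-1/2521531) = (-1065517 - 1*398)*(-1/1287000) - 659847/2521531 = (-1065517 - 398)*(-1/1287000) - 659847/2521531 = -1065915*(-1/1287000) - 659847/2521531 = 23687/28600 - 659847/2521531 = 40855880597/72115786600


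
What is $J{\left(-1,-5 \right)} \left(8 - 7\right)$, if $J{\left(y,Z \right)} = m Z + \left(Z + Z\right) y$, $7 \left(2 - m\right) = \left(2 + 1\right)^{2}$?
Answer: $\frac{45}{7} \approx 6.4286$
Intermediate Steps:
$m = \frac{5}{7}$ ($m = 2 - \frac{\left(2 + 1\right)^{2}}{7} = 2 - \frac{3^{2}}{7} = 2 - \frac{9}{7} = \frac{5}{7} \approx 0.71429$)
$J{\left(y,Z \right)} = \frac{5 Z}{7} + 2 Z y$ ($J{\left(y,Z \right)} = \frac{5 Z}{7} + \left(Z + Z\right) y = \frac{5 Z}{7} + 2 Z y$)
$J{\left(-1,-5 \right)} \left(8 - 7\right) = \frac{1}{7} \left(-5\right) \left(5 + 14 \left(-1\right)\right) \left(8 - 7\right) = \frac{1}{7} \left(-5\right) \left(5 - 14\right) 1 = \frac{1}{7} \left(-5\right) \left(-9\right) 1 = \frac{45}{7} \cdot 1 = \frac{45}{7}$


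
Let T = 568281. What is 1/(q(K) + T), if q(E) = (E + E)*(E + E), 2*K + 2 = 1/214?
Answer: 45796/26025179005 ≈ 1.7597e-6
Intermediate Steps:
K = -427/428 (K = -1 + (½)/214 = -1 + (½)*(1/214) = -1 + 1/428 = -427/428 ≈ -0.99766)
q(E) = 4*E² (q(E) = (2*E)*(2*E) = 4*E²)
1/(q(K) + T) = 1/(4*(-427/428)² + 568281) = 1/(4*(182329/183184) + 568281) = 1/(182329/45796 + 568281) = 1/(26025179005/45796) = 45796/26025179005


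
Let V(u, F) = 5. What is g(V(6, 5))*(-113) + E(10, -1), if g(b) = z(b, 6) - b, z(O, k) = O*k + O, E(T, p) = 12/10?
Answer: -16944/5 ≈ -3388.8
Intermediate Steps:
E(T, p) = 6/5 (E(T, p) = 12*(⅒) = 6/5)
z(O, k) = O + O*k
g(b) = 6*b (g(b) = b*(1 + 6) - b = b*7 - b = 7*b - b = 6*b)
g(V(6, 5))*(-113) + E(10, -1) = (6*5)*(-113) + 6/5 = 30*(-113) + 6/5 = -3390 + 6/5 = -16944/5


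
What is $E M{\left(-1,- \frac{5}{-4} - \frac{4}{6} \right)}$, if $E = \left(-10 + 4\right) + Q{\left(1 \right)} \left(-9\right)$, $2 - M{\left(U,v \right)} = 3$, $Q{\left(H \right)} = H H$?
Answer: $15$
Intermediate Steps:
$Q{\left(H \right)} = H^{2}$
$M{\left(U,v \right)} = -1$ ($M{\left(U,v \right)} = 2 - 3 = -1$)
$E = -15$ ($E = \left(-10 + 4\right) + 1^{2} \left(-9\right) = -6 + 1 \left(-9\right) = -6 - 9 = -15$)
$E M{\left(-1,- \frac{5}{-4} - \frac{4}{6} \right)} = \left(-15\right) \left(-1\right) = 15$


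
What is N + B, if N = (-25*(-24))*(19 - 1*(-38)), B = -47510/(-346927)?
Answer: 11864950910/346927 ≈ 34200.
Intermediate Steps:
B = 47510/346927 (B = -47510*(-1/346927) = 47510/346927 ≈ 0.13695)
N = 34200 (N = 600*(19 + 38) = 600*57 = 34200)
N + B = 34200 + 47510/346927 = 11864950910/346927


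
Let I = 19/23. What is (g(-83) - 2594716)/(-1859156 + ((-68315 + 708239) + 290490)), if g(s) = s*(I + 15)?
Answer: 29854340/10680533 ≈ 2.7952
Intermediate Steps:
I = 19/23 (I = 19*(1/23) = 19/23 ≈ 0.82609)
g(s) = 364*s/23 (g(s) = s*(19/23 + 15) = s*(364/23) = 364*s/23)
(g(-83) - 2594716)/(-1859156 + ((-68315 + 708239) + 290490)) = ((364/23)*(-83) - 2594716)/(-1859156 + ((-68315 + 708239) + 290490)) = (-30212/23 - 2594716)/(-1859156 + (639924 + 290490)) = -59708680/(23*(-1859156 + 930414)) = -59708680/23/(-928742) = -59708680/23*(-1/928742) = 29854340/10680533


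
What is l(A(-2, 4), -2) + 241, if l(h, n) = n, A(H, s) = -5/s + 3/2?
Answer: 239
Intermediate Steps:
A(H, s) = 3/2 - 5/s (A(H, s) = -5/s + 3*(1/2) = -5/s + 3/2 = 3/2 - 5/s)
l(A(-2, 4), -2) + 241 = -2 + 241 = 239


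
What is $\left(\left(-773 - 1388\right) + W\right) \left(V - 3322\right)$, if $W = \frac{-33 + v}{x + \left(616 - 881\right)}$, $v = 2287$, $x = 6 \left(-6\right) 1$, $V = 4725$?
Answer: $- \frac{130822735}{43} \approx -3.0424 \cdot 10^{6}$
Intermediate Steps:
$x = -36$ ($x = \left(-36\right) 1 = -36$)
$W = - \frac{322}{43}$ ($W = \frac{-33 + 2287}{-36 + \left(616 - 881\right)} = \frac{2254}{-36 + \left(616 - 881\right)} = \frac{2254}{-36 - 265} = \frac{2254}{-301} = 2254 \left(- \frac{1}{301}\right) = - \frac{322}{43} \approx -7.4884$)
$\left(\left(-773 - 1388\right) + W\right) \left(V - 3322\right) = \left(\left(-773 - 1388\right) - \frac{322}{43}\right) \left(4725 - 3322\right) = \left(-2161 - \frac{322}{43}\right) 1403 = \left(- \frac{93245}{43}\right) 1403 = - \frac{130822735}{43}$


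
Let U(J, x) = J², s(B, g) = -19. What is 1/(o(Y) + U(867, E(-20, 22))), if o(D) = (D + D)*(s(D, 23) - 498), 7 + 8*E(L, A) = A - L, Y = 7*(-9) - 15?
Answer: 1/832341 ≈ 1.2014e-6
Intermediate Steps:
Y = -78 (Y = -63 - 15 = -78)
E(L, A) = -7/8 - L/8 + A/8 (E(L, A) = -7/8 + (A - L)/8 = -7/8 + (-L/8 + A/8) = -7/8 - L/8 + A/8)
o(D) = -1034*D (o(D) = (D + D)*(-19 - 498) = (2*D)*(-517) = -1034*D)
1/(o(Y) + U(867, E(-20, 22))) = 1/(-1034*(-78) + 867²) = 1/(80652 + 751689) = 1/832341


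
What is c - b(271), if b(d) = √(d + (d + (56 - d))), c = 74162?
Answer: 74162 - √327 ≈ 74144.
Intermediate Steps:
b(d) = √(56 + d) (b(d) = √(d + 56) = √(56 + d))
c - b(271) = 74162 - √(56 + 271) = 74162 - √327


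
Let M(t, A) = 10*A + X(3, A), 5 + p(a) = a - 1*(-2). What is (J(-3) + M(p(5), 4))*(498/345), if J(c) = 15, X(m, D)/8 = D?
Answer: 14442/115 ≈ 125.58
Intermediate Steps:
X(m, D) = 8*D
p(a) = -3 + a (p(a) = -5 + (a - 1*(-2)) = -5 + (a + 2) = -5 + (2 + a) = -3 + a)
M(t, A) = 18*A (M(t, A) = 10*A + 8*A = 18*A)
(J(-3) + M(p(5), 4))*(498/345) = (15 + 18*4)*(498/345) = (15 + 72)*(498*(1/345)) = 87*(166/115) = 14442/115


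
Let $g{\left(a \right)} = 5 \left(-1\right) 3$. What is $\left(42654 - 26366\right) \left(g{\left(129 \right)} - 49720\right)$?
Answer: $-810083680$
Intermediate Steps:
$g{\left(a \right)} = -15$ ($g{\left(a \right)} = \left(-5\right) 3 = -15$)
$\left(42654 - 26366\right) \left(g{\left(129 \right)} - 49720\right) = \left(42654 - 26366\right) \left(-15 - 49720\right) = \left(42654 - 26366\right) \left(-49735\right) = 16288 \left(-49735\right) = -810083680$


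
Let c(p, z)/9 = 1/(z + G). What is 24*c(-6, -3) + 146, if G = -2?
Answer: 514/5 ≈ 102.80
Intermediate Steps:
c(p, z) = 9/(-2 + z) (c(p, z) = 9/(z - 2) = 9/(-2 + z))
24*c(-6, -3) + 146 = 24*(9/(-2 - 3)) + 146 = 24*(9/(-5)) + 146 = 24*(9*(-⅕)) + 146 = 24*(-9/5) + 146 = -216/5 + 146 = 514/5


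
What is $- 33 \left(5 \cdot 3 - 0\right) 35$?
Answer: $-17325$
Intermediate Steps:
$- 33 \left(5 \cdot 3 - 0\right) 35 = - 33 \left(15 + 0\right) 35 = \left(-33\right) 15 \cdot 35 = \left(-495\right) 35 = -17325$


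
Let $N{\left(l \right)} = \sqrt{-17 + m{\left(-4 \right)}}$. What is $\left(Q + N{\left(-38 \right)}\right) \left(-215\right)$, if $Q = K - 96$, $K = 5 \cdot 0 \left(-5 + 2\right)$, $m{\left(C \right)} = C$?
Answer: $20640 - 215 i \sqrt{21} \approx 20640.0 - 985.25 i$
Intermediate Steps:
$K = 0$ ($K = 5 \cdot 0 \left(-3\right) = 5 \cdot 0 = 0$)
$Q = -96$ ($Q = 0 - 96 = -96$)
$N{\left(l \right)} = i \sqrt{21}$ ($N{\left(l \right)} = \sqrt{-17 - 4} = \sqrt{-21} = i \sqrt{21}$)
$\left(Q + N{\left(-38 \right)}\right) \left(-215\right) = \left(-96 + i \sqrt{21}\right) \left(-215\right) = 20640 - 215 i \sqrt{21}$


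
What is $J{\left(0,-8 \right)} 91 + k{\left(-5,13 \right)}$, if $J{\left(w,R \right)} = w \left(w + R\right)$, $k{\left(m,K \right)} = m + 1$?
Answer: $-4$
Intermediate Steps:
$k{\left(m,K \right)} = 1 + m$
$J{\left(w,R \right)} = w \left(R + w\right)$
$J{\left(0,-8 \right)} 91 + k{\left(-5,13 \right)} = 0 \left(-8 + 0\right) 91 + \left(1 - 5\right) = 0 \left(-8\right) 91 - 4 = 0 \cdot 91 - 4 = 0 - 4 = -4$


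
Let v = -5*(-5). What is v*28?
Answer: 700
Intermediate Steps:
v = 25
v*28 = 25*28 = 700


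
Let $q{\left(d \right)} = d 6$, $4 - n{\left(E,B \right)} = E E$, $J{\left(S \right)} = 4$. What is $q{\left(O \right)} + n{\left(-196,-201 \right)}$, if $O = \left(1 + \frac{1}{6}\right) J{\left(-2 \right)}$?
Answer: $-38384$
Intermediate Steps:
$n{\left(E,B \right)} = 4 - E^{2}$ ($n{\left(E,B \right)} = 4 - E E = 4 - E^{2}$)
$O = \frac{14}{3}$ ($O = \left(1 + \frac{1}{6}\right) 4 = \frac{7}{6} \cdot 4 = \frac{14}{3} \approx 4.6667$)
$q{\left(d \right)} = 6 d$
$q{\left(O \right)} + n{\left(-196,-201 \right)} = 6 \cdot \frac{14}{3} + \left(4 - \left(-196\right)^{2}\right) = 28 + \left(4 - 38416\right) = 28 - 38412 = -38384$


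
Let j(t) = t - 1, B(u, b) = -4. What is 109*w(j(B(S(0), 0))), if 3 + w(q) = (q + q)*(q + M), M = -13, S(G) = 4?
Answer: 19293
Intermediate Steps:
j(t) = -1 + t
w(q) = -3 + 2*q*(-13 + q) (w(q) = -3 + (q + q)*(q - 13) = -3 + (2*q)*(-13 + q) = -3 + 2*q*(-13 + q))
109*w(j(B(S(0), 0))) = 109*(-3 - 26*(-1 - 4) + 2*(-1 - 4)**2) = 109*(-3 - 26*(-5) + 2*(-5)**2) = 109*(-3 + 130 + 2*25) = 109*(-3 + 130 + 50) = 109*177 = 19293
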